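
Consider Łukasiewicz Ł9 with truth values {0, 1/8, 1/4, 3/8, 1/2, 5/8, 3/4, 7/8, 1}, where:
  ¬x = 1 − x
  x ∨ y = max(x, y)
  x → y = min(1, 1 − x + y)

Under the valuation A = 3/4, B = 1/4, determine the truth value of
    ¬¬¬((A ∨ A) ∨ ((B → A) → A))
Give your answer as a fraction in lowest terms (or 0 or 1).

1/4

A ∨ A = 3/4 ∨ 3/4 = 3/4
B → A = 1/4 → 3/4 = 1
(B → A) → A = 1 → 3/4 = 3/4
(A ∨ A) ∨ ((B → A) → A) = 3/4 ∨ 3/4 = 3/4
¬((A ∨ A) ∨ ((B → A) → A)) = ¬3/4 = 1/4
¬¬((A ∨ A) ∨ ((B → A) → A)) = ¬1/4 = 3/4
¬¬¬((A ∨ A) ∨ ((B → A) → A)) = ¬3/4 = 1/4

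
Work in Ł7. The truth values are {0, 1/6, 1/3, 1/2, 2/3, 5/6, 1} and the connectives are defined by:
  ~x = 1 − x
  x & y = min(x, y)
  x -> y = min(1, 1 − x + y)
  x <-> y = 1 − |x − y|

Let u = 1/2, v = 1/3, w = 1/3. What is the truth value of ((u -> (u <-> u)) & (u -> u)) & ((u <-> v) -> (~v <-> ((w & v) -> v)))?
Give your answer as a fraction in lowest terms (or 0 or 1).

5/6

u <-> u = 1/2 <-> 1/2 = 1
u -> (u <-> u) = 1/2 -> 1 = 1
u -> u = 1/2 -> 1/2 = 1
(u -> (u <-> u)) & (u -> u) = 1 & 1 = 1
u <-> v = 1/2 <-> 1/3 = 5/6
~v = ~1/3 = 2/3
w & v = 1/3 & 1/3 = 1/3
(w & v) -> v = 1/3 -> 1/3 = 1
~v <-> ((w & v) -> v) = 2/3 <-> 1 = 2/3
(u <-> v) -> (~v <-> ((w & v) -> v)) = 5/6 -> 2/3 = 5/6
((u -> (u <-> u)) & (u -> u)) & ((u <-> v) -> (~v <-> ((w & v) -> v))) = 1 & 5/6 = 5/6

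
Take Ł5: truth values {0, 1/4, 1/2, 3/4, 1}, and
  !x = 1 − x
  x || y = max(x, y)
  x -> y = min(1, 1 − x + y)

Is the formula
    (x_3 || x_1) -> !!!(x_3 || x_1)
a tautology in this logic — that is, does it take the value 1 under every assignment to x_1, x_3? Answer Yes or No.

Counterexample: take x_1 = 0, x_3 = 3/4.
x_3 || x_1 = 3/4 || 0 = 3/4
!(x_3 || x_1) = !3/4 = 1/4
!!(x_3 || x_1) = !1/4 = 3/4
!!!(x_3 || x_1) = !3/4 = 1/4
(x_3 || x_1) -> !!!(x_3 || x_1) = 3/4 -> 1/4 = 1/2
This gives 1/2 ≠ 1.

No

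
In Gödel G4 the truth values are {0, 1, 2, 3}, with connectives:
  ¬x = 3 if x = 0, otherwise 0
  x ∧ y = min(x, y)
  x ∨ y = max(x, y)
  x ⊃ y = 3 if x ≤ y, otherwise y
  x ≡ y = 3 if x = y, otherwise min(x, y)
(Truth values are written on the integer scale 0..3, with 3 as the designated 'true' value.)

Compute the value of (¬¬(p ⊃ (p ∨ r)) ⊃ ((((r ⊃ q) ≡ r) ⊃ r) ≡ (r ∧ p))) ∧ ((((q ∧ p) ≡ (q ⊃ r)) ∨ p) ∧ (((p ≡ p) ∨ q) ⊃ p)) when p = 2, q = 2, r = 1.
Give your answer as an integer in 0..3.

p ∨ r = 2 ∨ 1 = 2
p ⊃ (p ∨ r) = 2 ⊃ 2 = 3
¬(p ⊃ (p ∨ r)) = ¬3 = 0
¬¬(p ⊃ (p ∨ r)) = ¬0 = 3
r ⊃ q = 1 ⊃ 2 = 3
(r ⊃ q) ≡ r = 3 ≡ 1 = 1
((r ⊃ q) ≡ r) ⊃ r = 1 ⊃ 1 = 3
r ∧ p = 1 ∧ 2 = 1
(((r ⊃ q) ≡ r) ⊃ r) ≡ (r ∧ p) = 3 ≡ 1 = 1
¬¬(p ⊃ (p ∨ r)) ⊃ ((((r ⊃ q) ≡ r) ⊃ r) ≡ (r ∧ p)) = 3 ⊃ 1 = 1
q ∧ p = 2 ∧ 2 = 2
q ⊃ r = 2 ⊃ 1 = 1
(q ∧ p) ≡ (q ⊃ r) = 2 ≡ 1 = 1
((q ∧ p) ≡ (q ⊃ r)) ∨ p = 1 ∨ 2 = 2
p ≡ p = 2 ≡ 2 = 3
(p ≡ p) ∨ q = 3 ∨ 2 = 3
((p ≡ p) ∨ q) ⊃ p = 3 ⊃ 2 = 2
(((q ∧ p) ≡ (q ⊃ r)) ∨ p) ∧ (((p ≡ p) ∨ q) ⊃ p) = 2 ∧ 2 = 2
(¬¬(p ⊃ (p ∨ r)) ⊃ ((((r ⊃ q) ≡ r) ⊃ r) ≡ (r ∧ p))) ∧ ((((q ∧ p) ≡ (q ⊃ r)) ∨ p) ∧ (((p ≡ p) ∨ q) ⊃ p)) = 1 ∧ 2 = 1

1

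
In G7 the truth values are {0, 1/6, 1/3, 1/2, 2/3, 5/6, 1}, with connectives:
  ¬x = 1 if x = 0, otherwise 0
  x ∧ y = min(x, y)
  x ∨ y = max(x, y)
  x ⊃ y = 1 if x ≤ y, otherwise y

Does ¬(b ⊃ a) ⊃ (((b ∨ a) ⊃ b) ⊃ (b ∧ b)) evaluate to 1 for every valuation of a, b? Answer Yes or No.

Counterexample: take a = 0, b = 1/6.
b ⊃ a = 1/6 ⊃ 0 = 0
¬(b ⊃ a) = ¬0 = 1
b ∨ a = 1/6 ∨ 0 = 1/6
(b ∨ a) ⊃ b = 1/6 ⊃ 1/6 = 1
b ∧ b = 1/6 ∧ 1/6 = 1/6
((b ∨ a) ⊃ b) ⊃ (b ∧ b) = 1 ⊃ 1/6 = 1/6
¬(b ⊃ a) ⊃ (((b ∨ a) ⊃ b) ⊃ (b ∧ b)) = 1 ⊃ 1/6 = 1/6
This gives 1/6 ≠ 1.

No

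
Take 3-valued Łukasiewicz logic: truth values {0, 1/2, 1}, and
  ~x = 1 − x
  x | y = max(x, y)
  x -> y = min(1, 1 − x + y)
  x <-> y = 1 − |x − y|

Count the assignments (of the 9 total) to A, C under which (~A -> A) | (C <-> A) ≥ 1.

A = 0, C = 0 ↦ 1  ≥
A = 0, C = 1/2 ↦ 1/2  <
A = 0, C = 1 ↦ 0  <
A = 1/2, C = 0 ↦ 1  ≥
A = 1/2, C = 1/2 ↦ 1  ≥
A = 1/2, C = 1 ↦ 1  ≥
A = 1, C = 0 ↦ 1  ≥
A = 1, C = 1/2 ↦ 1  ≥
A = 1, C = 1 ↦ 1  ≥
So 7 of the 9 assignments meet the threshold.

7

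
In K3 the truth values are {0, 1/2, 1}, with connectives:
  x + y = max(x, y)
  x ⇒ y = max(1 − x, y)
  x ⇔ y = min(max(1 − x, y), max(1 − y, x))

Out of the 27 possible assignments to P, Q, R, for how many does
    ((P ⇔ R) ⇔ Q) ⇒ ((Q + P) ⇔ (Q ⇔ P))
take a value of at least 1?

6

value 1: 6 assignments (counts)
value 1/2: 18 assignments
value 0: 3 assignments
So 6 of the 27 assignments meet the threshold.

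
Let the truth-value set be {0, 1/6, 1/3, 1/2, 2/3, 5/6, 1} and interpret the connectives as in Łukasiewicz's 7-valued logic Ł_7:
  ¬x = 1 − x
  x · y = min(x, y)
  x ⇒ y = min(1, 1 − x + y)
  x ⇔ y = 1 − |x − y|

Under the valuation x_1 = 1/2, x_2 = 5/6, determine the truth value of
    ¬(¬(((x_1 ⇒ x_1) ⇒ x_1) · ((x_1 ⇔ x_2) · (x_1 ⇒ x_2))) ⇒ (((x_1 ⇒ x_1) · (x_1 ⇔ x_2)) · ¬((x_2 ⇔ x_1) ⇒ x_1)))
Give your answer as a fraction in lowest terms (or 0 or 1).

1/3

x_1 ⇒ x_1 = 1/2 ⇒ 1/2 = 1
(x_1 ⇒ x_1) ⇒ x_1 = 1 ⇒ 1/2 = 1/2
x_1 ⇔ x_2 = 1/2 ⇔ 5/6 = 2/3
x_1 ⇒ x_2 = 1/2 ⇒ 5/6 = 1
(x_1 ⇔ x_2) · (x_1 ⇒ x_2) = 2/3 · 1 = 2/3
((x_1 ⇒ x_1) ⇒ x_1) · ((x_1 ⇔ x_2) · (x_1 ⇒ x_2)) = 1/2 · 2/3 = 1/2
¬(((x_1 ⇒ x_1) ⇒ x_1) · ((x_1 ⇔ x_2) · (x_1 ⇒ x_2))) = ¬1/2 = 1/2
x_1 ⇒ x_1 = 1/2 ⇒ 1/2 = 1
x_1 ⇔ x_2 = 1/2 ⇔ 5/6 = 2/3
(x_1 ⇒ x_1) · (x_1 ⇔ x_2) = 1 · 2/3 = 2/3
x_2 ⇔ x_1 = 5/6 ⇔ 1/2 = 2/3
(x_2 ⇔ x_1) ⇒ x_1 = 2/3 ⇒ 1/2 = 5/6
¬((x_2 ⇔ x_1) ⇒ x_1) = ¬5/6 = 1/6
((x_1 ⇒ x_1) · (x_1 ⇔ x_2)) · ¬((x_2 ⇔ x_1) ⇒ x_1) = 2/3 · 1/6 = 1/6
¬(((x_1 ⇒ x_1) ⇒ x_1) · ((x_1 ⇔ x_2) · (x_1 ⇒ x_2))) ⇒ (((x_1 ⇒ x_1) · (x_1 ⇔ x_2)) · ¬((x_2 ⇔ x_1) ⇒ x_1)) = 1/2 ⇒ 1/6 = 2/3
¬(¬(((x_1 ⇒ x_1) ⇒ x_1) · ((x_1 ⇔ x_2) · (x_1 ⇒ x_2))) ⇒ (((x_1 ⇒ x_1) · (x_1 ⇔ x_2)) · ¬((x_2 ⇔ x_1) ⇒ x_1))) = ¬2/3 = 1/3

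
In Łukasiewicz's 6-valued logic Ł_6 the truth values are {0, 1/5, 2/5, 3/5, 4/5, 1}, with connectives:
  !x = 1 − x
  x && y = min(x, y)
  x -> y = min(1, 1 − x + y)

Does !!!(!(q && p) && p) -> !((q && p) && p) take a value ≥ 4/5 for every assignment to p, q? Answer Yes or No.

No

Counterexample: take p = 4/5, q = 4/5.
q && p = 4/5 && 4/5 = 4/5
!(q && p) = !4/5 = 1/5
!(q && p) && p = 1/5 && 4/5 = 1/5
!(!(q && p) && p) = !1/5 = 4/5
!!(!(q && p) && p) = !4/5 = 1/5
!!!(!(q && p) && p) = !1/5 = 4/5
q && p = 4/5 && 4/5 = 4/5
(q && p) && p = 4/5 && 4/5 = 4/5
!((q && p) && p) = !4/5 = 1/5
!!!(!(q && p) && p) -> !((q && p) && p) = 4/5 -> 1/5 = 2/5
This gives 2/5, which is below 4/5.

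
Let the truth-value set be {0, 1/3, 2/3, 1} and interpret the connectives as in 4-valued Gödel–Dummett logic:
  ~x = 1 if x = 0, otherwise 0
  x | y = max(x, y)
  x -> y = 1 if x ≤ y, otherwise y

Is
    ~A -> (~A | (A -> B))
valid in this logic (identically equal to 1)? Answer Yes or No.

Yes

A = 0, B = 0 ↦ 1
A = 0, B = 1/3 ↦ 1
A = 0, B = 2/3 ↦ 1
A = 0, B = 1 ↦ 1
A = 1/3, B = 0 ↦ 1
A = 1/3, B = 1/3 ↦ 1
A = 1/3, B = 2/3 ↦ 1
A = 1/3, B = 1 ↦ 1
A = 2/3, B = 0 ↦ 1
A = 2/3, B = 1/3 ↦ 1
A = 2/3, B = 2/3 ↦ 1
A = 2/3, B = 1 ↦ 1
A = 1, B = 0 ↦ 1
A = 1, B = 1/3 ↦ 1
A = 1, B = 2/3 ↦ 1
A = 1, B = 1 ↦ 1
Every assignment gives a value ≥ 1.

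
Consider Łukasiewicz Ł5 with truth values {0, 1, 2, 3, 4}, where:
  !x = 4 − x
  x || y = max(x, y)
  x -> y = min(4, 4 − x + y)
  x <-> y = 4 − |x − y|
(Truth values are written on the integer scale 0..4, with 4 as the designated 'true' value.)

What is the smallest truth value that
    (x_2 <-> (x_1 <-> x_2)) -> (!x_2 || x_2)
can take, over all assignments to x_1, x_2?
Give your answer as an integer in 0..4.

Take x_1 = 0, x_2 = 2:
x_1 <-> x_2 = 0 <-> 2 = 2
x_2 <-> (x_1 <-> x_2) = 2 <-> 2 = 4
!x_2 = !2 = 2
!x_2 || x_2 = 2 || 2 = 2
(x_2 <-> (x_1 <-> x_2)) -> (!x_2 || x_2) = 4 -> 2 = 2
No assignment yields a value below 2, so this is the minimum.

2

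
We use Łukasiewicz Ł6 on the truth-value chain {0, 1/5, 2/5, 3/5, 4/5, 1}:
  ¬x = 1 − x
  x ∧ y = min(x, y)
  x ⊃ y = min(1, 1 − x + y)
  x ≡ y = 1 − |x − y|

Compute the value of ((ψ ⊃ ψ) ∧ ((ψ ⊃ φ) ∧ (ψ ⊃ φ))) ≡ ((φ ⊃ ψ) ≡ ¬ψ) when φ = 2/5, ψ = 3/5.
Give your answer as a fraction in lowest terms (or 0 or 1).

ψ ⊃ ψ = 3/5 ⊃ 3/5 = 1
ψ ⊃ φ = 3/5 ⊃ 2/5 = 4/5
ψ ⊃ φ = 3/5 ⊃ 2/5 = 4/5
(ψ ⊃ φ) ∧ (ψ ⊃ φ) = 4/5 ∧ 4/5 = 4/5
(ψ ⊃ ψ) ∧ ((ψ ⊃ φ) ∧ (ψ ⊃ φ)) = 1 ∧ 4/5 = 4/5
φ ⊃ ψ = 2/5 ⊃ 3/5 = 1
¬ψ = ¬3/5 = 2/5
(φ ⊃ ψ) ≡ ¬ψ = 1 ≡ 2/5 = 2/5
((ψ ⊃ ψ) ∧ ((ψ ⊃ φ) ∧ (ψ ⊃ φ))) ≡ ((φ ⊃ ψ) ≡ ¬ψ) = 4/5 ≡ 2/5 = 3/5

3/5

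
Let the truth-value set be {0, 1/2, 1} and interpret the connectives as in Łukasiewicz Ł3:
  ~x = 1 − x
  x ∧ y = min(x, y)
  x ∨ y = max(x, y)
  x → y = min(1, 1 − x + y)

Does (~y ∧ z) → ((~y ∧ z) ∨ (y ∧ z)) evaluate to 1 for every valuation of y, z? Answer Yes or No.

Yes

y = 0, z = 0 ↦ 1
y = 0, z = 1/2 ↦ 1
y = 0, z = 1 ↦ 1
y = 1/2, z = 0 ↦ 1
y = 1/2, z = 1/2 ↦ 1
y = 1/2, z = 1 ↦ 1
y = 1, z = 0 ↦ 1
y = 1, z = 1/2 ↦ 1
y = 1, z = 1 ↦ 1
Every assignment gives a value ≥ 1.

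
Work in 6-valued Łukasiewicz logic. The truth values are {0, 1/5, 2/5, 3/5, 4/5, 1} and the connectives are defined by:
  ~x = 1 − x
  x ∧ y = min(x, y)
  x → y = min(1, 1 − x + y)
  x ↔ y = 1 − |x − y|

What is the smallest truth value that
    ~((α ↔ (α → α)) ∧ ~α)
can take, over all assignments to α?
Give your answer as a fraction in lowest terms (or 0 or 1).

Take α = 2/5:
α → α = 2/5 → 2/5 = 1
α ↔ (α → α) = 2/5 ↔ 1 = 2/5
~α = ~2/5 = 3/5
(α ↔ (α → α)) ∧ ~α = 2/5 ∧ 3/5 = 2/5
~((α ↔ (α → α)) ∧ ~α) = ~2/5 = 3/5
No assignment yields a value below 3/5, so this is the minimum.

3/5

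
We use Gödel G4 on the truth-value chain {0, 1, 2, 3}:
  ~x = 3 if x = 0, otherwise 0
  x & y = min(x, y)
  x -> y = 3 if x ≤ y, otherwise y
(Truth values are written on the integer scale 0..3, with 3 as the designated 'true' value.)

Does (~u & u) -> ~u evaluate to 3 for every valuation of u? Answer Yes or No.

Yes

u = 0 ↦ 3
u = 1 ↦ 3
u = 2 ↦ 3
u = 3 ↦ 3
Every assignment gives a value ≥ 3.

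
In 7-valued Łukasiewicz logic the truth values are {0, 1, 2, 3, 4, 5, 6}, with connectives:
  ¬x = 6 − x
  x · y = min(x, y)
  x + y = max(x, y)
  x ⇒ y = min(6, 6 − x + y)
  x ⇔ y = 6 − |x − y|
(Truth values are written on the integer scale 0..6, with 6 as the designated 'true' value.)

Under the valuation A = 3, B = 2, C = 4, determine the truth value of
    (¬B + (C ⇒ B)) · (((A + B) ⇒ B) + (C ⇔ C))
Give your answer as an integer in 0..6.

¬B = ¬2 = 4
C ⇒ B = 4 ⇒ 2 = 4
¬B + (C ⇒ B) = 4 + 4 = 4
A + B = 3 + 2 = 3
(A + B) ⇒ B = 3 ⇒ 2 = 5
C ⇔ C = 4 ⇔ 4 = 6
((A + B) ⇒ B) + (C ⇔ C) = 5 + 6 = 6
(¬B + (C ⇒ B)) · (((A + B) ⇒ B) + (C ⇔ C)) = 4 · 6 = 4

4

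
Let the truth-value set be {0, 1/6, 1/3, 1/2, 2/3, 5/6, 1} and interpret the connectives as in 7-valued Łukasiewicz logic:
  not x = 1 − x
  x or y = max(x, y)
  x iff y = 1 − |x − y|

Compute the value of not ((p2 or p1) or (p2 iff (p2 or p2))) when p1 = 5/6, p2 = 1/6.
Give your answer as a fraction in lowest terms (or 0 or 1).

0

p2 or p1 = 1/6 or 5/6 = 5/6
p2 or p2 = 1/6 or 1/6 = 1/6
p2 iff (p2 or p2) = 1/6 iff 1/6 = 1
(p2 or p1) or (p2 iff (p2 or p2)) = 5/6 or 1 = 1
not ((p2 or p1) or (p2 iff (p2 or p2))) = not 1 = 0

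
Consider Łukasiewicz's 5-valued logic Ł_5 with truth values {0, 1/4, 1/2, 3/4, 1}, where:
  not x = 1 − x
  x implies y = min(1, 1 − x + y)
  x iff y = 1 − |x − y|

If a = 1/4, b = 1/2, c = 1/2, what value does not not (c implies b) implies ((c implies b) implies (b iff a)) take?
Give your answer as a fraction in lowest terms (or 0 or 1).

3/4

c implies b = 1/2 implies 1/2 = 1
not (c implies b) = not 1 = 0
not not (c implies b) = not 0 = 1
c implies b = 1/2 implies 1/2 = 1
b iff a = 1/2 iff 1/4 = 3/4
(c implies b) implies (b iff a) = 1 implies 3/4 = 3/4
not not (c implies b) implies ((c implies b) implies (b iff a)) = 1 implies 3/4 = 3/4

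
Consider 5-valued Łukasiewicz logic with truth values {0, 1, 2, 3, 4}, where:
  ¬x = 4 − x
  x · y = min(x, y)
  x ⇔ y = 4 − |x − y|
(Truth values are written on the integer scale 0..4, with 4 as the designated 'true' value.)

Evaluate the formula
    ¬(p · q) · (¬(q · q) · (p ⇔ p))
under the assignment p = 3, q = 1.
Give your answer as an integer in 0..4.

3

p · q = 3 · 1 = 1
¬(p · q) = ¬1 = 3
q · q = 1 · 1 = 1
¬(q · q) = ¬1 = 3
p ⇔ p = 3 ⇔ 3 = 4
¬(q · q) · (p ⇔ p) = 3 · 4 = 3
¬(p · q) · (¬(q · q) · (p ⇔ p)) = 3 · 3 = 3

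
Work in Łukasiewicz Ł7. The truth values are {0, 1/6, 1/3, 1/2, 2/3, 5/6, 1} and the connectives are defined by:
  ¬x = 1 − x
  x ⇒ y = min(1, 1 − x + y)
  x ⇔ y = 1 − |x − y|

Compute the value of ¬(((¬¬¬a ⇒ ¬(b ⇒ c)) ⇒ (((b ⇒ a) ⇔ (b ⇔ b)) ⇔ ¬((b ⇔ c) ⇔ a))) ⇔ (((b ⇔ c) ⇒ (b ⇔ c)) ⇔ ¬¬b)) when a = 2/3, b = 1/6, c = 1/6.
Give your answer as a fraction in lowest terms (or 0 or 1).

1/2

¬a = ¬2/3 = 1/3
¬¬a = ¬1/3 = 2/3
¬¬¬a = ¬2/3 = 1/3
b ⇒ c = 1/6 ⇒ 1/6 = 1
¬(b ⇒ c) = ¬1 = 0
¬¬¬a ⇒ ¬(b ⇒ c) = 1/3 ⇒ 0 = 2/3
b ⇒ a = 1/6 ⇒ 2/3 = 1
b ⇔ b = 1/6 ⇔ 1/6 = 1
(b ⇒ a) ⇔ (b ⇔ b) = 1 ⇔ 1 = 1
b ⇔ c = 1/6 ⇔ 1/6 = 1
(b ⇔ c) ⇔ a = 1 ⇔ 2/3 = 2/3
¬((b ⇔ c) ⇔ a) = ¬2/3 = 1/3
((b ⇒ a) ⇔ (b ⇔ b)) ⇔ ¬((b ⇔ c) ⇔ a) = 1 ⇔ 1/3 = 1/3
(¬¬¬a ⇒ ¬(b ⇒ c)) ⇒ (((b ⇒ a) ⇔ (b ⇔ b)) ⇔ ¬((b ⇔ c) ⇔ a)) = 2/3 ⇒ 1/3 = 2/3
b ⇔ c = 1/6 ⇔ 1/6 = 1
b ⇔ c = 1/6 ⇔ 1/6 = 1
(b ⇔ c) ⇒ (b ⇔ c) = 1 ⇒ 1 = 1
¬b = ¬1/6 = 5/6
¬¬b = ¬5/6 = 1/6
((b ⇔ c) ⇒ (b ⇔ c)) ⇔ ¬¬b = 1 ⇔ 1/6 = 1/6
((¬¬¬a ⇒ ¬(b ⇒ c)) ⇒ (((b ⇒ a) ⇔ (b ⇔ b)) ⇔ ¬((b ⇔ c) ⇔ a))) ⇔ (((b ⇔ c) ⇒ (b ⇔ c)) ⇔ ¬¬b) = 2/3 ⇔ 1/6 = 1/2
¬(((¬¬¬a ⇒ ¬(b ⇒ c)) ⇒ (((b ⇒ a) ⇔ (b ⇔ b)) ⇔ ¬((b ⇔ c) ⇔ a))) ⇔ (((b ⇔ c) ⇒ (b ⇔ c)) ⇔ ¬¬b)) = ¬1/2 = 1/2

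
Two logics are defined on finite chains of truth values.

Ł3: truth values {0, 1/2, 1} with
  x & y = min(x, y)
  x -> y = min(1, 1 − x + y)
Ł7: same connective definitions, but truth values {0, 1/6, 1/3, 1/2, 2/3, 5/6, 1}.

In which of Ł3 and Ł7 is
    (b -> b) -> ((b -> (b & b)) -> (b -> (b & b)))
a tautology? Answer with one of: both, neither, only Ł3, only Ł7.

both

In Ł3: every assignment gives 1 — tautology.
In Ł7: every assignment gives 1 — tautology.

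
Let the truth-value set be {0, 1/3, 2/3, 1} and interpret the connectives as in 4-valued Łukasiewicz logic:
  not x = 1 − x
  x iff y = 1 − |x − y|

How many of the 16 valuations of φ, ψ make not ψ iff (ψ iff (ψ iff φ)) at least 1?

φ = 0, ψ = 0 ↦ 0  <
φ = 0, ψ = 1/3 ↦ 1  ≥
φ = 0, ψ = 2/3 ↦ 2/3  <
φ = 0, ψ = 1 ↦ 1  ≥
φ = 1/3, ψ = 0 ↦ 1/3  <
φ = 1/3, ψ = 1/3 ↦ 2/3  <
φ = 1/3, ψ = 2/3 ↦ 1/3  <
φ = 1/3, ψ = 1 ↦ 2/3  <
φ = 2/3, ψ = 0 ↦ 2/3  <
φ = 2/3, ψ = 1/3 ↦ 1  ≥
φ = 2/3, ψ = 2/3 ↦ 2/3  <
φ = 2/3, ψ = 1 ↦ 1/3  <
φ = 1, ψ = 0 ↦ 1  ≥
φ = 1, ψ = 1/3 ↦ 2/3  <
φ = 1, ψ = 2/3 ↦ 1/3  <
φ = 1, ψ = 1 ↦ 0  <
So 4 of the 16 assignments meet the threshold.

4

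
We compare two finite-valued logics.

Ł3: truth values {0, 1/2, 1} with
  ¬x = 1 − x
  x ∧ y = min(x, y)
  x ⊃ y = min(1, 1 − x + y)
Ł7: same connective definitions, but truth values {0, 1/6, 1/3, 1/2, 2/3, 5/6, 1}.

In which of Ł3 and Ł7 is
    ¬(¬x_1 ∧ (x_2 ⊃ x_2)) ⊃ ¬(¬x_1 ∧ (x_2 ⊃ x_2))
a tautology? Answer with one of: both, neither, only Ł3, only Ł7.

both

In Ł3: every assignment gives 1 — tautology.
In Ł7: every assignment gives 1 — tautology.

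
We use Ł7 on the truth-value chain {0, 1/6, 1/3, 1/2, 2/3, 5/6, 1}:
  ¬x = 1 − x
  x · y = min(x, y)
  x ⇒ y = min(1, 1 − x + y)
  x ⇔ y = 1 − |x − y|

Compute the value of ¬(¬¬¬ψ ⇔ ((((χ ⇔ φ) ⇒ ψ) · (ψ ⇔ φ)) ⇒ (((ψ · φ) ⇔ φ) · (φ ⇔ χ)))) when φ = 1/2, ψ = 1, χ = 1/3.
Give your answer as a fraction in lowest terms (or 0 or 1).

¬ψ = ¬1 = 0
¬¬ψ = ¬0 = 1
¬¬¬ψ = ¬1 = 0
χ ⇔ φ = 1/3 ⇔ 1/2 = 5/6
(χ ⇔ φ) ⇒ ψ = 5/6 ⇒ 1 = 1
ψ ⇔ φ = 1 ⇔ 1/2 = 1/2
((χ ⇔ φ) ⇒ ψ) · (ψ ⇔ φ) = 1 · 1/2 = 1/2
ψ · φ = 1 · 1/2 = 1/2
(ψ · φ) ⇔ φ = 1/2 ⇔ 1/2 = 1
φ ⇔ χ = 1/2 ⇔ 1/3 = 5/6
((ψ · φ) ⇔ φ) · (φ ⇔ χ) = 1 · 5/6 = 5/6
(((χ ⇔ φ) ⇒ ψ) · (ψ ⇔ φ)) ⇒ (((ψ · φ) ⇔ φ) · (φ ⇔ χ)) = 1/2 ⇒ 5/6 = 1
¬¬¬ψ ⇔ ((((χ ⇔ φ) ⇒ ψ) · (ψ ⇔ φ)) ⇒ (((ψ · φ) ⇔ φ) · (φ ⇔ χ))) = 0 ⇔ 1 = 0
¬(¬¬¬ψ ⇔ ((((χ ⇔ φ) ⇒ ψ) · (ψ ⇔ φ)) ⇒ (((ψ · φ) ⇔ φ) · (φ ⇔ χ)))) = ¬0 = 1

1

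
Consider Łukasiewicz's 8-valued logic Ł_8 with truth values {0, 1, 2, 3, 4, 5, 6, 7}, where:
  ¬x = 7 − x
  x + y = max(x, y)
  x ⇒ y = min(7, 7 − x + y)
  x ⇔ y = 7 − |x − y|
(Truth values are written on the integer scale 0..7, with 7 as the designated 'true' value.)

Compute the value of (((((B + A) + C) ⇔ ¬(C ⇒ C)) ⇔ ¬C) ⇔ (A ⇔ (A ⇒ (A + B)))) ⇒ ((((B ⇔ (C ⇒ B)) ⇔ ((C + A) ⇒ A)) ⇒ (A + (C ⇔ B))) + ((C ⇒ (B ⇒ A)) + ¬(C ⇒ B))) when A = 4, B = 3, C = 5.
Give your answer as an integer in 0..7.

7

B + A = 3 + 4 = 4
(B + A) + C = 4 + 5 = 5
C ⇒ C = 5 ⇒ 5 = 7
¬(C ⇒ C) = ¬7 = 0
((B + A) + C) ⇔ ¬(C ⇒ C) = 5 ⇔ 0 = 2
¬C = ¬5 = 2
(((B + A) + C) ⇔ ¬(C ⇒ C)) ⇔ ¬C = 2 ⇔ 2 = 7
A + B = 4 + 3 = 4
A ⇒ (A + B) = 4 ⇒ 4 = 7
A ⇔ (A ⇒ (A + B)) = 4 ⇔ 7 = 4
((((B + A) + C) ⇔ ¬(C ⇒ C)) ⇔ ¬C) ⇔ (A ⇔ (A ⇒ (A + B))) = 7 ⇔ 4 = 4
C ⇒ B = 5 ⇒ 3 = 5
B ⇔ (C ⇒ B) = 3 ⇔ 5 = 5
C + A = 5 + 4 = 5
(C + A) ⇒ A = 5 ⇒ 4 = 6
(B ⇔ (C ⇒ B)) ⇔ ((C + A) ⇒ A) = 5 ⇔ 6 = 6
C ⇔ B = 5 ⇔ 3 = 5
A + (C ⇔ B) = 4 + 5 = 5
((B ⇔ (C ⇒ B)) ⇔ ((C + A) ⇒ A)) ⇒ (A + (C ⇔ B)) = 6 ⇒ 5 = 6
B ⇒ A = 3 ⇒ 4 = 7
C ⇒ (B ⇒ A) = 5 ⇒ 7 = 7
C ⇒ B = 5 ⇒ 3 = 5
¬(C ⇒ B) = ¬5 = 2
(C ⇒ (B ⇒ A)) + ¬(C ⇒ B) = 7 + 2 = 7
(((B ⇔ (C ⇒ B)) ⇔ ((C + A) ⇒ A)) ⇒ (A + (C ⇔ B))) + ((C ⇒ (B ⇒ A)) + ¬(C ⇒ B)) = 6 + 7 = 7
(((((B + A) + C) ⇔ ¬(C ⇒ C)) ⇔ ¬C) ⇔ (A ⇔ (A ⇒ (A + B)))) ⇒ ((((B ⇔ (C ⇒ B)) ⇔ ((C + A) ⇒ A)) ⇒ (A + (C ⇔ B))) + ((C ⇒ (B ⇒ A)) + ¬(C ⇒ B))) = 4 ⇒ 7 = 7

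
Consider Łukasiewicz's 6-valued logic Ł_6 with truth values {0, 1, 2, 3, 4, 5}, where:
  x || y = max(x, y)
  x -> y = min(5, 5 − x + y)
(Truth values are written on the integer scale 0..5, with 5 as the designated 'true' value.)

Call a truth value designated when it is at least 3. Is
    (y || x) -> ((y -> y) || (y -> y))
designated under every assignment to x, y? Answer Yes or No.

At x = 2, y = 0, for instance:
y || x = 0 || 2 = 2
y -> y = 0 -> 0 = 5
y -> y = 0 -> 0 = 5
(y -> y) || (y -> y) = 5 || 5 = 5
(y || x) -> ((y -> y) || (y -> y)) = 2 -> 5 = 5
and checking the remaining 35 assignments likewise gives ≥ 3 in every case.

Yes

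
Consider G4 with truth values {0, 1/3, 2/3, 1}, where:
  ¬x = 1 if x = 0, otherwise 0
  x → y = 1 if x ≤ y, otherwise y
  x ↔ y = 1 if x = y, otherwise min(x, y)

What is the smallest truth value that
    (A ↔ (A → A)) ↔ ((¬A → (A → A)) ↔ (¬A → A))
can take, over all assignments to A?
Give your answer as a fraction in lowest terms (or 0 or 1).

Take A = 1/3:
A → A = 1/3 → 1/3 = 1
A ↔ (A → A) = 1/3 ↔ 1 = 1/3
¬A = ¬1/3 = 0
A → A = 1/3 → 1/3 = 1
¬A → (A → A) = 0 → 1 = 1
¬A = ¬1/3 = 0
¬A → A = 0 → 1/3 = 1
(¬A → (A → A)) ↔ (¬A → A) = 1 ↔ 1 = 1
(A ↔ (A → A)) ↔ ((¬A → (A → A)) ↔ (¬A → A)) = 1/3 ↔ 1 = 1/3
No assignment yields a value below 1/3, so this is the minimum.

1/3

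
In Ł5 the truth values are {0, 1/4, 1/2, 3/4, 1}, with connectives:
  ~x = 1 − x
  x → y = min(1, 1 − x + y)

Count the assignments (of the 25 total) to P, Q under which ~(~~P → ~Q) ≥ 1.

1

value 1: 1 assignment (counts)
value 3/4: 2 assignments
value 1/2: 3 assignments
value 1/4: 4 assignments
value 0: 15 assignments
So 1 of the 25 assignments meets the threshold.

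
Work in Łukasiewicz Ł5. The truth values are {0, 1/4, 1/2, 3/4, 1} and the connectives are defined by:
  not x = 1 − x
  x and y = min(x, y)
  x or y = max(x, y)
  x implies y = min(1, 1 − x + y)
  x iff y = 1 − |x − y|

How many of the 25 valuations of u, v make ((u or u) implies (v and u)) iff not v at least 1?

value 1: 3 assignments (counts)
value 3/4: 5 assignments
value 1/2: 6 assignments
value 1/4: 5 assignments
value 0: 6 assignments
So 3 of the 25 assignments meet the threshold.

3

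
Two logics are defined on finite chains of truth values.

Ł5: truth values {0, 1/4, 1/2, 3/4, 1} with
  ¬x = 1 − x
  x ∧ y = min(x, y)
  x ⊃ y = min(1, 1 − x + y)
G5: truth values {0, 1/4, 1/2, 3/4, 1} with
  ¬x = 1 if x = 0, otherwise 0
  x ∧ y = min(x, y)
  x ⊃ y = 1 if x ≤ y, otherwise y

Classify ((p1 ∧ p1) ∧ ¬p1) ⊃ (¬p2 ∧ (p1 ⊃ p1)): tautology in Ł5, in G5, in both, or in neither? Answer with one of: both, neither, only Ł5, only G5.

In Ł5: at p1 = 1/4, p2 = 1 the value is 3/4 — not a tautology.
In G5: every assignment gives 1 — tautology.

only G5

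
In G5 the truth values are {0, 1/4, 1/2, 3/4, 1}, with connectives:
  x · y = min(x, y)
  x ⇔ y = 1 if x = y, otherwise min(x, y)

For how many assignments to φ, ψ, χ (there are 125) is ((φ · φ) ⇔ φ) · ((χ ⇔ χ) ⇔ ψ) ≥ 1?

value 1: 25 assignments (counts)
value 3/4: 25 assignments
value 1/2: 25 assignments
value 1/4: 25 assignments
value 0: 25 assignments
So 25 of the 125 assignments meet the threshold.

25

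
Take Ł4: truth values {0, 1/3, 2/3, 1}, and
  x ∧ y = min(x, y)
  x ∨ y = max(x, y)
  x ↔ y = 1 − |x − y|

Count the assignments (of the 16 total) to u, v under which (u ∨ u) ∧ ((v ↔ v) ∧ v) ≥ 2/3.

u = 0, v = 0 ↦ 0  <
u = 0, v = 1/3 ↦ 0  <
u = 0, v = 2/3 ↦ 0  <
u = 0, v = 1 ↦ 0  <
u = 1/3, v = 0 ↦ 0  <
u = 1/3, v = 1/3 ↦ 1/3  <
u = 1/3, v = 2/3 ↦ 1/3  <
u = 1/3, v = 1 ↦ 1/3  <
u = 2/3, v = 0 ↦ 0  <
u = 2/3, v = 1/3 ↦ 1/3  <
u = 2/3, v = 2/3 ↦ 2/3  ≥
u = 2/3, v = 1 ↦ 2/3  ≥
u = 1, v = 0 ↦ 0  <
u = 1, v = 1/3 ↦ 1/3  <
u = 1, v = 2/3 ↦ 2/3  ≥
u = 1, v = 1 ↦ 1  ≥
So 4 of the 16 assignments meet the threshold.

4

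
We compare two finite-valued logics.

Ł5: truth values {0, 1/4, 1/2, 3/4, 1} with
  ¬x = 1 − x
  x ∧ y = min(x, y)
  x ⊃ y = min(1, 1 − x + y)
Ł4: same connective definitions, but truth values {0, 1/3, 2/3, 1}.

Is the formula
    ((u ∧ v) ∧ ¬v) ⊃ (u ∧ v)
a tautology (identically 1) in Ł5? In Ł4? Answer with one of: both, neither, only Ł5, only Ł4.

In Ł5: every assignment gives 1 — tautology.
In Ł4: every assignment gives 1 — tautology.

both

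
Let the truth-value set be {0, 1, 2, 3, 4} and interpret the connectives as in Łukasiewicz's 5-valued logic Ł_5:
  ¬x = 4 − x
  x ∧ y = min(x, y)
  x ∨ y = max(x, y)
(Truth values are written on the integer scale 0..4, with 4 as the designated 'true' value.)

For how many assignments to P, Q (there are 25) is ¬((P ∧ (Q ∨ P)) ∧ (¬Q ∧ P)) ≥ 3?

value 4: 9 assignments (counts)
value 3: 7 assignments (counts)
value 2: 5 assignments
value 1: 3 assignments
value 0: 1 assignment
So 16 of the 25 assignments meet the threshold.

16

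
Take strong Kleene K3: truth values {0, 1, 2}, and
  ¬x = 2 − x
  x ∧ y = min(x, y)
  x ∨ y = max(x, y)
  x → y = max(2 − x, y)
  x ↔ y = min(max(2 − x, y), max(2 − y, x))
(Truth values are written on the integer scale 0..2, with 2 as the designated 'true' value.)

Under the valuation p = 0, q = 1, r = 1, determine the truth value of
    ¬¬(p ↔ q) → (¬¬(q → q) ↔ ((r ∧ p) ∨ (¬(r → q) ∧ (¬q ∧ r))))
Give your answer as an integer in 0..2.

p ↔ q = 0 ↔ 1 = 1
¬(p ↔ q) = ¬1 = 1
¬¬(p ↔ q) = ¬1 = 1
q → q = 1 → 1 = 1
¬(q → q) = ¬1 = 1
¬¬(q → q) = ¬1 = 1
r ∧ p = 1 ∧ 0 = 0
r → q = 1 → 1 = 1
¬(r → q) = ¬1 = 1
¬q = ¬1 = 1
¬q ∧ r = 1 ∧ 1 = 1
¬(r → q) ∧ (¬q ∧ r) = 1 ∧ 1 = 1
(r ∧ p) ∨ (¬(r → q) ∧ (¬q ∧ r)) = 0 ∨ 1 = 1
¬¬(q → q) ↔ ((r ∧ p) ∨ (¬(r → q) ∧ (¬q ∧ r))) = 1 ↔ 1 = 1
¬¬(p ↔ q) → (¬¬(q → q) ↔ ((r ∧ p) ∨ (¬(r → q) ∧ (¬q ∧ r)))) = 1 → 1 = 1

1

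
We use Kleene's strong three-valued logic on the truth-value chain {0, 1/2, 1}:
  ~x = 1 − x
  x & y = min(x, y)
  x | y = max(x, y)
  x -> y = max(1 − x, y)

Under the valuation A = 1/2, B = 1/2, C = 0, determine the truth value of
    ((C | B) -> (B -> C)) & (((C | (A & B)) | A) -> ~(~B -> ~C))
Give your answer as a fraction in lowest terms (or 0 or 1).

C | B = 0 | 1/2 = 1/2
B -> C = 1/2 -> 0 = 1/2
(C | B) -> (B -> C) = 1/2 -> 1/2 = 1/2
A & B = 1/2 & 1/2 = 1/2
C | (A & B) = 0 | 1/2 = 1/2
(C | (A & B)) | A = 1/2 | 1/2 = 1/2
~B = ~1/2 = 1/2
~C = ~0 = 1
~B -> ~C = 1/2 -> 1 = 1
~(~B -> ~C) = ~1 = 0
((C | (A & B)) | A) -> ~(~B -> ~C) = 1/2 -> 0 = 1/2
((C | B) -> (B -> C)) & (((C | (A & B)) | A) -> ~(~B -> ~C)) = 1/2 & 1/2 = 1/2

1/2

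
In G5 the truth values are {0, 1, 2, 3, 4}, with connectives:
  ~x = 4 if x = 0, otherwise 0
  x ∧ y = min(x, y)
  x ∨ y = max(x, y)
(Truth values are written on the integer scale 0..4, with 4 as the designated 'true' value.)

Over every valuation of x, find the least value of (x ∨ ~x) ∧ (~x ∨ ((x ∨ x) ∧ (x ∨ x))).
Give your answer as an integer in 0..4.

1

Take x = 1:
~x = ~1 = 0
x ∨ ~x = 1 ∨ 0 = 1
~x = ~1 = 0
x ∨ x = 1 ∨ 1 = 1
x ∨ x = 1 ∨ 1 = 1
(x ∨ x) ∧ (x ∨ x) = 1 ∧ 1 = 1
~x ∨ ((x ∨ x) ∧ (x ∨ x)) = 0 ∨ 1 = 1
(x ∨ ~x) ∧ (~x ∨ ((x ∨ x) ∧ (x ∨ x))) = 1 ∧ 1 = 1
No assignment yields a value below 1, so this is the minimum.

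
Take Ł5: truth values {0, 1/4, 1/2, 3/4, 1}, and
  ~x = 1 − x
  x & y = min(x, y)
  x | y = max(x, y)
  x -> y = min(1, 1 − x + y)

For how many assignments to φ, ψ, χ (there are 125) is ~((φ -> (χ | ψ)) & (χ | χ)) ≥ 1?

25

value 1: 25 assignments (counts)
value 3/4: 25 assignments
value 1/2: 25 assignments
value 1/4: 25 assignments
value 0: 25 assignments
So 25 of the 125 assignments meet the threshold.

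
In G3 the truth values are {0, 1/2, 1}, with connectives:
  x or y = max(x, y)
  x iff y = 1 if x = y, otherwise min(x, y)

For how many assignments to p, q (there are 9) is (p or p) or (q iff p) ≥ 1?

p = 0, q = 0 ↦ 1  ≥
p = 0, q = 1/2 ↦ 0  <
p = 0, q = 1 ↦ 0  <
p = 1/2, q = 0 ↦ 1/2  <
p = 1/2, q = 1/2 ↦ 1  ≥
p = 1/2, q = 1 ↦ 1/2  <
p = 1, q = 0 ↦ 1  ≥
p = 1, q = 1/2 ↦ 1  ≥
p = 1, q = 1 ↦ 1  ≥
So 5 of the 9 assignments meet the threshold.

5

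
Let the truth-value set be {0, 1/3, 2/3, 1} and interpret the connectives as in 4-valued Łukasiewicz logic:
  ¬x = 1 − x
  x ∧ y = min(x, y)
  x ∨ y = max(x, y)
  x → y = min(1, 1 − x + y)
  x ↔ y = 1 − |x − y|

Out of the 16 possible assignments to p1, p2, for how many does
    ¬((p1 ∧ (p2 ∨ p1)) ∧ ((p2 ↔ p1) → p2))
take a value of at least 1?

4

p1 = 0, p2 = 0 ↦ 1  ≥
p1 = 0, p2 = 1/3 ↦ 1  ≥
p1 = 0, p2 = 2/3 ↦ 1  ≥
p1 = 0, p2 = 1 ↦ 1  ≥
p1 = 1/3, p2 = 0 ↦ 2/3  <
p1 = 1/3, p2 = 1/3 ↦ 2/3  <
p1 = 1/3, p2 = 2/3 ↦ 2/3  <
p1 = 1/3, p2 = 1 ↦ 2/3  <
p1 = 2/3, p2 = 0 ↦ 1/3  <
p1 = 2/3, p2 = 1/3 ↦ 1/3  <
p1 = 2/3, p2 = 2/3 ↦ 1/3  <
p1 = 2/3, p2 = 1 ↦ 1/3  <
p1 = 1, p2 = 0 ↦ 0  <
p1 = 1, p2 = 1/3 ↦ 0  <
p1 = 1, p2 = 2/3 ↦ 0  <
p1 = 1, p2 = 1 ↦ 0  <
So 4 of the 16 assignments meet the threshold.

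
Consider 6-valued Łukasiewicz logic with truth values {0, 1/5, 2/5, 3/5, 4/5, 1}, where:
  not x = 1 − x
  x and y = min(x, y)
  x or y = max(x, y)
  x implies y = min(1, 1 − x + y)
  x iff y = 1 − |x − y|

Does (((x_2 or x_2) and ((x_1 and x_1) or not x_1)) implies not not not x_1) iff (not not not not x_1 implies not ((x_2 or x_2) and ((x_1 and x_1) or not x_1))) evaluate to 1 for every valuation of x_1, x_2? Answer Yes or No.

At x_1 = 4/5, x_2 = 1, for instance:
x_2 or x_2 = 1 or 1 = 1
x_1 and x_1 = 4/5 and 4/5 = 4/5
not x_1 = not 4/5 = 1/5
(x_1 and x_1) or not x_1 = 4/5 or 1/5 = 4/5
(x_2 or x_2) and ((x_1 and x_1) or not x_1) = 1 and 4/5 = 4/5
not x_1 = not 4/5 = 1/5
not not x_1 = not 1/5 = 4/5
not not not x_1 = not 4/5 = 1/5
((x_2 or x_2) and ((x_1 and x_1) or not x_1)) implies not not not x_1 = 4/5 implies 1/5 = 2/5
not not not not x_1 = not 1/5 = 4/5
not ((x_2 or x_2) and ((x_1 and x_1) or not x_1)) = not 4/5 = 1/5
not not not not x_1 implies not ((x_2 or x_2) and ((x_1 and x_1) or not x_1)) = 4/5 implies 1/5 = 2/5
(((x_2 or x_2) and ((x_1 and x_1) or not x_1)) implies not not not x_1) iff (not not not not x_1 implies not ((x_2 or x_2) and ((x_1 and x_1) or not x_1))) = 2/5 iff 2/5 = 1
and checking the remaining 35 assignments likewise gives ≥ 1 in every case.

Yes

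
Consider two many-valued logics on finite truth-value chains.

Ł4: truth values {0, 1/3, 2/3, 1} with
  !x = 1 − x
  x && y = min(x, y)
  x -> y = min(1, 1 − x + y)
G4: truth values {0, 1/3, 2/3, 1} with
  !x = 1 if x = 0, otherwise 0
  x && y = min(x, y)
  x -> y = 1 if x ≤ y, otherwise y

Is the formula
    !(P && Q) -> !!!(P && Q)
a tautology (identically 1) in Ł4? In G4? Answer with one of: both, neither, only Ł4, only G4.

both

In Ł4: every assignment gives 1 — tautology.
In G4: every assignment gives 1 — tautology.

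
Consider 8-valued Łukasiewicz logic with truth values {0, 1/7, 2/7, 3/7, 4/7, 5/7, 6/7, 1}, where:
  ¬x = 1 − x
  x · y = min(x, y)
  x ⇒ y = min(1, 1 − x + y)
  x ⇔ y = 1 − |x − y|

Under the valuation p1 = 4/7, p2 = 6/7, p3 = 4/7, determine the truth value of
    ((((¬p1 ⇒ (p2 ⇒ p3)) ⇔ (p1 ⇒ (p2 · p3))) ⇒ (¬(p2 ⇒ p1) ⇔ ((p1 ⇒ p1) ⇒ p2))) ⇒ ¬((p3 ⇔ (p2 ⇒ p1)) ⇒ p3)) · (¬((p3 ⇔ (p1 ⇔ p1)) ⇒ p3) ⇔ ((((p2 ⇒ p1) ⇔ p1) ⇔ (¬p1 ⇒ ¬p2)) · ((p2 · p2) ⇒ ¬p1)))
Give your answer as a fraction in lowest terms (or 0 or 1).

3/7

¬p1 = ¬4/7 = 3/7
p2 ⇒ p3 = 6/7 ⇒ 4/7 = 5/7
¬p1 ⇒ (p2 ⇒ p3) = 3/7 ⇒ 5/7 = 1
p2 · p3 = 6/7 · 4/7 = 4/7
p1 ⇒ (p2 · p3) = 4/7 ⇒ 4/7 = 1
(¬p1 ⇒ (p2 ⇒ p3)) ⇔ (p1 ⇒ (p2 · p3)) = 1 ⇔ 1 = 1
p2 ⇒ p1 = 6/7 ⇒ 4/7 = 5/7
¬(p2 ⇒ p1) = ¬5/7 = 2/7
p1 ⇒ p1 = 4/7 ⇒ 4/7 = 1
(p1 ⇒ p1) ⇒ p2 = 1 ⇒ 6/7 = 6/7
¬(p2 ⇒ p1) ⇔ ((p1 ⇒ p1) ⇒ p2) = 2/7 ⇔ 6/7 = 3/7
((¬p1 ⇒ (p2 ⇒ p3)) ⇔ (p1 ⇒ (p2 · p3))) ⇒ (¬(p2 ⇒ p1) ⇔ ((p1 ⇒ p1) ⇒ p2)) = 1 ⇒ 3/7 = 3/7
p2 ⇒ p1 = 6/7 ⇒ 4/7 = 5/7
p3 ⇔ (p2 ⇒ p1) = 4/7 ⇔ 5/7 = 6/7
(p3 ⇔ (p2 ⇒ p1)) ⇒ p3 = 6/7 ⇒ 4/7 = 5/7
¬((p3 ⇔ (p2 ⇒ p1)) ⇒ p3) = ¬5/7 = 2/7
(((¬p1 ⇒ (p2 ⇒ p3)) ⇔ (p1 ⇒ (p2 · p3))) ⇒ (¬(p2 ⇒ p1) ⇔ ((p1 ⇒ p1) ⇒ p2))) ⇒ ¬((p3 ⇔ (p2 ⇒ p1)) ⇒ p3) = 3/7 ⇒ 2/7 = 6/7
p1 ⇔ p1 = 4/7 ⇔ 4/7 = 1
p3 ⇔ (p1 ⇔ p1) = 4/7 ⇔ 1 = 4/7
(p3 ⇔ (p1 ⇔ p1)) ⇒ p3 = 4/7 ⇒ 4/7 = 1
¬((p3 ⇔ (p1 ⇔ p1)) ⇒ p3) = ¬1 = 0
p2 ⇒ p1 = 6/7 ⇒ 4/7 = 5/7
(p2 ⇒ p1) ⇔ p1 = 5/7 ⇔ 4/7 = 6/7
¬p1 = ¬4/7 = 3/7
¬p2 = ¬6/7 = 1/7
¬p1 ⇒ ¬p2 = 3/7 ⇒ 1/7 = 5/7
((p2 ⇒ p1) ⇔ p1) ⇔ (¬p1 ⇒ ¬p2) = 6/7 ⇔ 5/7 = 6/7
p2 · p2 = 6/7 · 6/7 = 6/7
¬p1 = ¬4/7 = 3/7
(p2 · p2) ⇒ ¬p1 = 6/7 ⇒ 3/7 = 4/7
(((p2 ⇒ p1) ⇔ p1) ⇔ (¬p1 ⇒ ¬p2)) · ((p2 · p2) ⇒ ¬p1) = 6/7 · 4/7 = 4/7
¬((p3 ⇔ (p1 ⇔ p1)) ⇒ p3) ⇔ ((((p2 ⇒ p1) ⇔ p1) ⇔ (¬p1 ⇒ ¬p2)) · ((p2 · p2) ⇒ ¬p1)) = 0 ⇔ 4/7 = 3/7
((((¬p1 ⇒ (p2 ⇒ p3)) ⇔ (p1 ⇒ (p2 · p3))) ⇒ (¬(p2 ⇒ p1) ⇔ ((p1 ⇒ p1) ⇒ p2))) ⇒ ¬((p3 ⇔ (p2 ⇒ p1)) ⇒ p3)) · (¬((p3 ⇔ (p1 ⇔ p1)) ⇒ p3) ⇔ ((((p2 ⇒ p1) ⇔ p1) ⇔ (¬p1 ⇒ ¬p2)) · ((p2 · p2) ⇒ ¬p1))) = 6/7 · 3/7 = 3/7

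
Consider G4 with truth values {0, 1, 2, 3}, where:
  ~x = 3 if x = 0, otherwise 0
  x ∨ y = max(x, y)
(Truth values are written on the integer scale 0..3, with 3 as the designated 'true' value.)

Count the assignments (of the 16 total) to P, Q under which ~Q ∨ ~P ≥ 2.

7

P = 0, Q = 0 ↦ 3  ≥
P = 0, Q = 1 ↦ 3  ≥
P = 0, Q = 2 ↦ 3  ≥
P = 0, Q = 3 ↦ 3  ≥
P = 1, Q = 0 ↦ 3  ≥
P = 1, Q = 1 ↦ 0  <
P = 1, Q = 2 ↦ 0  <
P = 1, Q = 3 ↦ 0  <
P = 2, Q = 0 ↦ 3  ≥
P = 2, Q = 1 ↦ 0  <
P = 2, Q = 2 ↦ 0  <
P = 2, Q = 3 ↦ 0  <
P = 3, Q = 0 ↦ 3  ≥
P = 3, Q = 1 ↦ 0  <
P = 3, Q = 2 ↦ 0  <
P = 3, Q = 3 ↦ 0  <
So 7 of the 16 assignments meet the threshold.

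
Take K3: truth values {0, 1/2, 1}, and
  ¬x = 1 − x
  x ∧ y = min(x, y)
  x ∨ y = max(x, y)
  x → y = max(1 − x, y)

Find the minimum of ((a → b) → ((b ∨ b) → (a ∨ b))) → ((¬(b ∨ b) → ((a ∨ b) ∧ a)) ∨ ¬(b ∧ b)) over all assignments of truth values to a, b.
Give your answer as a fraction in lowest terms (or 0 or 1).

1/2

Take a = 0, b = 1/2:
a → b = 0 → 1/2 = 1
b ∨ b = 1/2 ∨ 1/2 = 1/2
a ∨ b = 0 ∨ 1/2 = 1/2
(b ∨ b) → (a ∨ b) = 1/2 → 1/2 = 1/2
(a → b) → ((b ∨ b) → (a ∨ b)) = 1 → 1/2 = 1/2
b ∨ b = 1/2 ∨ 1/2 = 1/2
¬(b ∨ b) = ¬1/2 = 1/2
a ∨ b = 0 ∨ 1/2 = 1/2
(a ∨ b) ∧ a = 1/2 ∧ 0 = 0
¬(b ∨ b) → ((a ∨ b) ∧ a) = 1/2 → 0 = 1/2
b ∧ b = 1/2 ∧ 1/2 = 1/2
¬(b ∧ b) = ¬1/2 = 1/2
(¬(b ∨ b) → ((a ∨ b) ∧ a)) ∨ ¬(b ∧ b) = 1/2 ∨ 1/2 = 1/2
((a → b) → ((b ∨ b) → (a ∨ b))) → ((¬(b ∨ b) → ((a ∨ b) ∧ a)) ∨ ¬(b ∧ b)) = 1/2 → 1/2 = 1/2
No assignment yields a value below 1/2, so this is the minimum.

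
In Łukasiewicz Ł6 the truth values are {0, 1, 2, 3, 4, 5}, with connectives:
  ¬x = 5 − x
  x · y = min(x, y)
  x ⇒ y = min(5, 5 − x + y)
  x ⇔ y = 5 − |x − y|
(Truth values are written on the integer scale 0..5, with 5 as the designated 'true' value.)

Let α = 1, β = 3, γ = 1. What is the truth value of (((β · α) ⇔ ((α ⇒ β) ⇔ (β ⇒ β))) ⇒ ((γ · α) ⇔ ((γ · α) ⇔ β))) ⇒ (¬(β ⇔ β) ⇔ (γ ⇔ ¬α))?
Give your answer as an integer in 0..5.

β · α = 3 · 1 = 1
α ⇒ β = 1 ⇒ 3 = 5
β ⇒ β = 3 ⇒ 3 = 5
(α ⇒ β) ⇔ (β ⇒ β) = 5 ⇔ 5 = 5
(β · α) ⇔ ((α ⇒ β) ⇔ (β ⇒ β)) = 1 ⇔ 5 = 1
γ · α = 1 · 1 = 1
γ · α = 1 · 1 = 1
(γ · α) ⇔ β = 1 ⇔ 3 = 3
(γ · α) ⇔ ((γ · α) ⇔ β) = 1 ⇔ 3 = 3
((β · α) ⇔ ((α ⇒ β) ⇔ (β ⇒ β))) ⇒ ((γ · α) ⇔ ((γ · α) ⇔ β)) = 1 ⇒ 3 = 5
β ⇔ β = 3 ⇔ 3 = 5
¬(β ⇔ β) = ¬5 = 0
¬α = ¬1 = 4
γ ⇔ ¬α = 1 ⇔ 4 = 2
¬(β ⇔ β) ⇔ (γ ⇔ ¬α) = 0 ⇔ 2 = 3
(((β · α) ⇔ ((α ⇒ β) ⇔ (β ⇒ β))) ⇒ ((γ · α) ⇔ ((γ · α) ⇔ β))) ⇒ (¬(β ⇔ β) ⇔ (γ ⇔ ¬α)) = 5 ⇒ 3 = 3

3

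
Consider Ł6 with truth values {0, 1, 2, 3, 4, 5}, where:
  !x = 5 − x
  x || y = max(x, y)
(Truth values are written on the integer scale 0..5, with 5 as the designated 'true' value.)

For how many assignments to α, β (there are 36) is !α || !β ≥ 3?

27

value 5: 11 assignments (counts)
value 4: 9 assignments (counts)
value 3: 7 assignments (counts)
value 2: 5 assignments
value 1: 3 assignments
value 0: 1 assignment
So 27 of the 36 assignments meet the threshold.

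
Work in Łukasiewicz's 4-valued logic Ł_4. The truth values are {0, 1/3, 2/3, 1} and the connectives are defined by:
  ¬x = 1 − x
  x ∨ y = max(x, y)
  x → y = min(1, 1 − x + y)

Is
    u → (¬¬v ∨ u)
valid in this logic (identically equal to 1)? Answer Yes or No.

u = 0, v = 0 ↦ 1
u = 0, v = 1/3 ↦ 1
u = 0, v = 2/3 ↦ 1
u = 0, v = 1 ↦ 1
u = 1/3, v = 0 ↦ 1
u = 1/3, v = 1/3 ↦ 1
u = 1/3, v = 2/3 ↦ 1
u = 1/3, v = 1 ↦ 1
u = 2/3, v = 0 ↦ 1
u = 2/3, v = 1/3 ↦ 1
u = 2/3, v = 2/3 ↦ 1
u = 2/3, v = 1 ↦ 1
u = 1, v = 0 ↦ 1
u = 1, v = 1/3 ↦ 1
u = 1, v = 2/3 ↦ 1
u = 1, v = 1 ↦ 1
Every assignment gives a value ≥ 1.

Yes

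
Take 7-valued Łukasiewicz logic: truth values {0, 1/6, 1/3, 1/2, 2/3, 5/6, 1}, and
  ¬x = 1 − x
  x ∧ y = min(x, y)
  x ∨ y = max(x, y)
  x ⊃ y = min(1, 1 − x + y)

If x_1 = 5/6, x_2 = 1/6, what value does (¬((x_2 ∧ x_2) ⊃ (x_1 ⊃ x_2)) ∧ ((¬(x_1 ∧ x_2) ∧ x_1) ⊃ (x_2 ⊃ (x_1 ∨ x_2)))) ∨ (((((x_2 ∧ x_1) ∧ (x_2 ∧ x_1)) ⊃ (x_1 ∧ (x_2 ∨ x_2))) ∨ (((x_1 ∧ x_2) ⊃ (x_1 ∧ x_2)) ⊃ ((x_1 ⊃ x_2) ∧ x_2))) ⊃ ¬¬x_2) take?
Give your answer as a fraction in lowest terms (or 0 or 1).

x_2 ∧ x_2 = 1/6 ∧ 1/6 = 1/6
x_1 ⊃ x_2 = 5/6 ⊃ 1/6 = 1/3
(x_2 ∧ x_2) ⊃ (x_1 ⊃ x_2) = 1/6 ⊃ 1/3 = 1
¬((x_2 ∧ x_2) ⊃ (x_1 ⊃ x_2)) = ¬1 = 0
x_1 ∧ x_2 = 5/6 ∧ 1/6 = 1/6
¬(x_1 ∧ x_2) = ¬1/6 = 5/6
¬(x_1 ∧ x_2) ∧ x_1 = 5/6 ∧ 5/6 = 5/6
x_1 ∨ x_2 = 5/6 ∨ 1/6 = 5/6
x_2 ⊃ (x_1 ∨ x_2) = 1/6 ⊃ 5/6 = 1
(¬(x_1 ∧ x_2) ∧ x_1) ⊃ (x_2 ⊃ (x_1 ∨ x_2)) = 5/6 ⊃ 1 = 1
¬((x_2 ∧ x_2) ⊃ (x_1 ⊃ x_2)) ∧ ((¬(x_1 ∧ x_2) ∧ x_1) ⊃ (x_2 ⊃ (x_1 ∨ x_2))) = 0 ∧ 1 = 0
x_2 ∧ x_1 = 1/6 ∧ 5/6 = 1/6
x_2 ∧ x_1 = 1/6 ∧ 5/6 = 1/6
(x_2 ∧ x_1) ∧ (x_2 ∧ x_1) = 1/6 ∧ 1/6 = 1/6
x_2 ∨ x_2 = 1/6 ∨ 1/6 = 1/6
x_1 ∧ (x_2 ∨ x_2) = 5/6 ∧ 1/6 = 1/6
((x_2 ∧ x_1) ∧ (x_2 ∧ x_1)) ⊃ (x_1 ∧ (x_2 ∨ x_2)) = 1/6 ⊃ 1/6 = 1
x_1 ∧ x_2 = 5/6 ∧ 1/6 = 1/6
x_1 ∧ x_2 = 5/6 ∧ 1/6 = 1/6
(x_1 ∧ x_2) ⊃ (x_1 ∧ x_2) = 1/6 ⊃ 1/6 = 1
x_1 ⊃ x_2 = 5/6 ⊃ 1/6 = 1/3
(x_1 ⊃ x_2) ∧ x_2 = 1/3 ∧ 1/6 = 1/6
((x_1 ∧ x_2) ⊃ (x_1 ∧ x_2)) ⊃ ((x_1 ⊃ x_2) ∧ x_2) = 1 ⊃ 1/6 = 1/6
(((x_2 ∧ x_1) ∧ (x_2 ∧ x_1)) ⊃ (x_1 ∧ (x_2 ∨ x_2))) ∨ (((x_1 ∧ x_2) ⊃ (x_1 ∧ x_2)) ⊃ ((x_1 ⊃ x_2) ∧ x_2)) = 1 ∨ 1/6 = 1
¬x_2 = ¬1/6 = 5/6
¬¬x_2 = ¬5/6 = 1/6
((((x_2 ∧ x_1) ∧ (x_2 ∧ x_1)) ⊃ (x_1 ∧ (x_2 ∨ x_2))) ∨ (((x_1 ∧ x_2) ⊃ (x_1 ∧ x_2)) ⊃ ((x_1 ⊃ x_2) ∧ x_2))) ⊃ ¬¬x_2 = 1 ⊃ 1/6 = 1/6
(¬((x_2 ∧ x_2) ⊃ (x_1 ⊃ x_2)) ∧ ((¬(x_1 ∧ x_2) ∧ x_1) ⊃ (x_2 ⊃ (x_1 ∨ x_2)))) ∨ (((((x_2 ∧ x_1) ∧ (x_2 ∧ x_1)) ⊃ (x_1 ∧ (x_2 ∨ x_2))) ∨ (((x_1 ∧ x_2) ⊃ (x_1 ∧ x_2)) ⊃ ((x_1 ⊃ x_2) ∧ x_2))) ⊃ ¬¬x_2) = 0 ∨ 1/6 = 1/6

1/6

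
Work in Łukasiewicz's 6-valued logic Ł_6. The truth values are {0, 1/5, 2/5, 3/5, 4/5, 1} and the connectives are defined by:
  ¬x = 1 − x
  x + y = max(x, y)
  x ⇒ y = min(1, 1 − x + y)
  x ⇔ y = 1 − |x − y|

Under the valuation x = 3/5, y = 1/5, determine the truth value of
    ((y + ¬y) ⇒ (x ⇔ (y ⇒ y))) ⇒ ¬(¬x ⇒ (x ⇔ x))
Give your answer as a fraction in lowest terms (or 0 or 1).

1/5

¬y = ¬1/5 = 4/5
y + ¬y = 1/5 + 4/5 = 4/5
y ⇒ y = 1/5 ⇒ 1/5 = 1
x ⇔ (y ⇒ y) = 3/5 ⇔ 1 = 3/5
(y + ¬y) ⇒ (x ⇔ (y ⇒ y)) = 4/5 ⇒ 3/5 = 4/5
¬x = ¬3/5 = 2/5
x ⇔ x = 3/5 ⇔ 3/5 = 1
¬x ⇒ (x ⇔ x) = 2/5 ⇒ 1 = 1
¬(¬x ⇒ (x ⇔ x)) = ¬1 = 0
((y + ¬y) ⇒ (x ⇔ (y ⇒ y))) ⇒ ¬(¬x ⇒ (x ⇔ x)) = 4/5 ⇒ 0 = 1/5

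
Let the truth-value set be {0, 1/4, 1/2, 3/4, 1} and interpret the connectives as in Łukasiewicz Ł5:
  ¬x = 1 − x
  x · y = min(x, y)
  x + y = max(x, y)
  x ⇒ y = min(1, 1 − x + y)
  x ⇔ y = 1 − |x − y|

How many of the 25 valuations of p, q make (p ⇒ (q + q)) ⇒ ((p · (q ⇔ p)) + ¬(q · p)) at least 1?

16

value 1: 16 assignments (counts)
value 3/4: 6 assignments
value 1/2: 3 assignments
So 16 of the 25 assignments meet the threshold.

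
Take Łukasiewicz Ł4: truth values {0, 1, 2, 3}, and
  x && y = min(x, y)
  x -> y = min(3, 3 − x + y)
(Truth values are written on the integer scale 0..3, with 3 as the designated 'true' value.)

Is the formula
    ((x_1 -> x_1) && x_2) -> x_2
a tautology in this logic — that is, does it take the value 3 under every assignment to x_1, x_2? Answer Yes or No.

x_1 = 0, x_2 = 0 ↦ 3
x_1 = 0, x_2 = 1 ↦ 3
x_1 = 0, x_2 = 2 ↦ 3
x_1 = 0, x_2 = 3 ↦ 3
x_1 = 1, x_2 = 0 ↦ 3
x_1 = 1, x_2 = 1 ↦ 3
x_1 = 1, x_2 = 2 ↦ 3
x_1 = 1, x_2 = 3 ↦ 3
x_1 = 2, x_2 = 0 ↦ 3
x_1 = 2, x_2 = 1 ↦ 3
x_1 = 2, x_2 = 2 ↦ 3
x_1 = 2, x_2 = 3 ↦ 3
x_1 = 3, x_2 = 0 ↦ 3
x_1 = 3, x_2 = 1 ↦ 3
x_1 = 3, x_2 = 2 ↦ 3
x_1 = 3, x_2 = 3 ↦ 3
Every assignment gives a value ≥ 3.

Yes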